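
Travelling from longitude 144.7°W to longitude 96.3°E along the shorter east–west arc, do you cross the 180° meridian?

Yes

Naïve |96.3 − -144.7| = 241.0° > 180°, so the shorter arc goes the other way round — across 180°.
Signed shortest Δλ = ((96.3 − -144.7 + 180) mod 360) − 180 = -119.0°.
Going west by 119.0° from -144.7° passes through 180° before reaching +96.3°.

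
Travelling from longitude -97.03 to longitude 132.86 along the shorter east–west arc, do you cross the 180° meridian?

Naïve |132.86 − -97.03| = 229.89° > 180°, so the shorter arc goes the other way round — across 180°.
Signed shortest Δλ = ((132.86 − -97.03 + 180) mod 360) − 180 = -130.11°.
Going west by 130.11° from -97.03° passes through 180° before reaching +132.86°.

Yes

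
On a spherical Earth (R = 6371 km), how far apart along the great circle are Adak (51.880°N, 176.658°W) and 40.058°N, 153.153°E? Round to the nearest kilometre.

2650 km

Δλ = 153.153 − -176.658 = 329.811°; wrapped into (−180°, 180°]: -30.189°.
Δφ = 40.058 − 51.880 = -11.822°.
a = sin²(Δφ/2) + cos φ₁ · cos φ₂ · sin²(Δλ/2) = 0.042647.
c = 2·atan2(√a, √(1−a)) = 0.41602 rad → d = 6371·c ≈ 2650.44 km.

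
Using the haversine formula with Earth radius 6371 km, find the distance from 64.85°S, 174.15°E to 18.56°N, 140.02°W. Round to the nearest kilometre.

Δλ = -140.02 − 174.15 = -314.17°; wrapped into (−180°, 180°]: 45.83°.
Δφ = 18.56 − -64.85 = 83.41°.
a = sin²(Δφ/2) + cos φ₁ · cos φ₂ · sin²(Δλ/2) = 0.503698.
c = 2·atan2(√a, √(1−a)) = 1.57819 rad → d = 6371·c ≈ 10054.66 km.

10055 km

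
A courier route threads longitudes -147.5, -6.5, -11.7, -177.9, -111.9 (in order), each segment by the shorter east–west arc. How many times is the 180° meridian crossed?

Leg 1: -147.5° → -6.5°, shortest Δλ = 141.0° (east) — does not cross 180°.
Leg 2: -6.5° → -11.7°, shortest Δλ = -5.2° (west) — does not cross 180°.
Leg 3: -11.7° → -177.9°, shortest Δλ = -166.2° (west) — does not cross 180°.
Leg 4: -177.9° → -111.9°, shortest Δλ = 66.0° (east) — does not cross 180°.
Total crossings: 0.

0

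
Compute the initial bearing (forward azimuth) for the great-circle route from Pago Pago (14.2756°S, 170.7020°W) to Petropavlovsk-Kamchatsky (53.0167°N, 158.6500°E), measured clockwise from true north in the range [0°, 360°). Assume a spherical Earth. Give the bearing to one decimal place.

341.2°

Δλ = 158.6500 − -170.7020 = 329.3520°; wrapped into (−180°, 180°]: -30.6480°.
θ = atan2( sin Δλ · cos φ₂ , cos φ₁ · sin φ₂ − sin φ₁ · cos φ₂ · cos Δλ )
  = atan2(-0.30666, 0.90177) = -18.782° → normalised to [0°, 360°): 341.218°.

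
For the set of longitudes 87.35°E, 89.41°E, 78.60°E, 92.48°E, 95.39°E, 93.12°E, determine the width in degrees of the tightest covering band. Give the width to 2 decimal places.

16.79°

Sort the longitudes: +78.60°, +87.35°, +89.41°, +92.48°, +93.12°, +95.39°.
Eastward gaps between consecutive values (wrapping around): 8.75°, 2.06°, 3.07°, 0.64°, 2.27°, 343.21°.
Largest gap = 343.21° ⇒ minimal covering band is its complement: 360° − 343.21° = 16.79°.
Band runs from +78.60° eastward to +95.39°.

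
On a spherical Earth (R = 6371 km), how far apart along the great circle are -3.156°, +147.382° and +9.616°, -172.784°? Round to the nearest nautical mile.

Δλ = -172.784 − 147.382 = -320.166°; wrapped into (−180°, 180°]: 39.834°.
Δφ = 9.616 − -3.156 = 12.772°.
a = sin²(Δφ/2) + cos φ₁ · cos φ₂ · sin²(Δλ/2) = 0.126615.
c = 2·atan2(√a, √(1−a)) = 0.72761 rad → d = 6371·c ≈ 4635.57 km ≈ 2503.01 nmi.

2503 nmi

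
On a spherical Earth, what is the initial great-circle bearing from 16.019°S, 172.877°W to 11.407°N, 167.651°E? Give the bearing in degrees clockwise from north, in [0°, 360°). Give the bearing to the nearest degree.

324°

Δλ = 167.651 − -172.877 = 340.528°; wrapped into (−180°, 180°]: -19.472°.
θ = atan2( sin Δλ · cos φ₂ , cos φ₁ · sin φ₂ − sin φ₁ · cos φ₂ · cos Δλ )
  = atan2(-0.32676, 0.44513) = -36.282° → normalised to [0°, 360°): 323.718°.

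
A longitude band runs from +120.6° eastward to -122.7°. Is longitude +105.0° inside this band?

No

Band width going east from +120.6° to -122.7°: ((-122.7 − 120.6) mod 360) = 116.7°.
Offset of +105.0° east of the west edge: ((105.0 − 120.6) mod 360) = 344.4°.
344.4° > 116.7° ⇒ outside.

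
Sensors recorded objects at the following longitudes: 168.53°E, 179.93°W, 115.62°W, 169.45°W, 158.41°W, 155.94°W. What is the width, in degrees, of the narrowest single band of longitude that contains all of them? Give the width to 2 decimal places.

Sort the longitudes: -179.93°, -169.45°, -158.41°, -155.94°, -115.62°, +168.53°.
Eastward gaps between consecutive values (wrapping around): 10.48°, 11.04°, 2.47°, 40.32°, 284.15°, 11.54°.
Largest gap = 284.15° ⇒ minimal covering band is its complement: 360° − 284.15° = 75.85°.
Band runs from +168.53° eastward to -115.62°, crossing the antimeridian.

75.85°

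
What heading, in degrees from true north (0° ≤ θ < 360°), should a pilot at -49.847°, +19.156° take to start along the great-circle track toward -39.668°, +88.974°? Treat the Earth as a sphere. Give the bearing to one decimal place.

106.1°

Δλ = 88.974 − 19.156 = 69.818°.
θ = atan2( sin Δλ · cos φ₂ , cos φ₁ · sin φ₂ − sin φ₁ · cos φ₂ · cos Δλ )
  = atan2(0.72249, -0.20864) = 106.107° → normalised to [0°, 360°): 106.107°.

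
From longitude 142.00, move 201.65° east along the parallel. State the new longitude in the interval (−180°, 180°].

-16.35°

Start at +142.00°; shift +201.65° → +343.65°.
+343.65° lies outside (−180°, 180°]; subtract 360° → -16.35°.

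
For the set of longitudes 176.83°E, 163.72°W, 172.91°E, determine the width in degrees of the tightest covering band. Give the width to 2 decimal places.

23.37°

Sort the longitudes: -163.72°, +172.91°, +176.83°.
Eastward gaps between consecutive values (wrapping around): 336.63°, 3.92°, 19.45°.
Largest gap = 336.63° ⇒ minimal covering band is its complement: 360° − 336.63° = 23.37°.
Band runs from +172.91° eastward to -163.72°, crossing the antimeridian.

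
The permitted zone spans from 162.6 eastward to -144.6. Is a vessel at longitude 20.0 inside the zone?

No

Band width going east from +162.6° to -144.6°: ((-144.6 − 162.6) mod 360) = 52.8°.
Offset of +20.0° east of the west edge: ((20.0 − 162.6) mod 360) = 217.4°.
217.4° > 52.8° ⇒ outside.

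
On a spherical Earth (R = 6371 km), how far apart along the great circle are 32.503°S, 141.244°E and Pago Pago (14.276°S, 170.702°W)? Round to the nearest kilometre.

Δλ = -170.702 − 141.244 = -311.946°; wrapped into (−180°, 180°]: 48.054°.
Δφ = -14.276 − -32.503 = 18.227°.
a = sin²(Δφ/2) + cos φ₁ · cos φ₂ · sin²(Δλ/2) = 0.160587.
c = 2·atan2(√a, √(1−a)) = 0.82463 rad → d = 6371·c ≈ 5253.74 km.

5254 km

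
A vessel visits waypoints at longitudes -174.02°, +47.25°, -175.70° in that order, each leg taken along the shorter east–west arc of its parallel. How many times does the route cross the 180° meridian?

Leg 1: -174.02° → +47.25°, shortest Δλ = -138.73° (west) — crosses 180°.
Leg 2: +47.25° → -175.70°, shortest Δλ = 137.05° (east) — crosses 180°.
Total crossings: 2.

2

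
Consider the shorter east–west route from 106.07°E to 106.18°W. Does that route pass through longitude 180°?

Yes

Naïve |-106.18 − 106.07| = 212.25° > 180°, so the shorter arc goes the other way round — across 180°.
Signed shortest Δλ = ((-106.18 − 106.07 + 180) mod 360) − 180 = 147.75°.
Going east by 147.75° from +106.07° passes through 180° before reaching -106.18°.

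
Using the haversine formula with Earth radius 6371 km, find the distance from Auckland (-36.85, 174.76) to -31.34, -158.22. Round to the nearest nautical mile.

1379 nmi

Δλ = -158.22 − 174.76 = -332.98°; wrapped into (−180°, 180°]: 27.02°.
Δφ = -31.34 − -36.85 = 5.51°.
a = sin²(Δφ/2) + cos φ₁ · cos φ₂ · sin²(Δλ/2) = 0.039610.
c = 2·atan2(√a, √(1−a)) = 0.40072 rad → d = 6371·c ≈ 2553.01 km ≈ 1378.51 nmi.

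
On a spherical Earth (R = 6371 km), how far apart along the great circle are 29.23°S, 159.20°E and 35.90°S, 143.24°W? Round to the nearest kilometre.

5368 km

Δλ = -143.24 − 159.20 = -302.44°; wrapped into (−180°, 180°]: 57.56°.
Δφ = -35.90 − -29.23 = -6.67°.
a = sin²(Δφ/2) + cos φ₁ · cos φ₂ · sin²(Δλ/2) = 0.167237.
c = 2·atan2(√a, √(1−a)) = 0.84260 rad → d = 6371·c ≈ 5368.19 km.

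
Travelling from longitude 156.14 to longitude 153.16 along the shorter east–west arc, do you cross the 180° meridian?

Signed shortest Δλ = ((153.16 − 156.14 + 180) mod 360) − 180 = -2.98°.
Going west by 2.98° from +156.14° reaches +153.16° without touching 180°.

No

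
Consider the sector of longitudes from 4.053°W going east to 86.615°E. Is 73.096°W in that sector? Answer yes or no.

No

Band width going east from -4.053° to +86.615°: ((86.615 − -4.053) mod 360) = 90.668°.
Offset of -73.096° east of the west edge: ((-73.096 − -4.053) mod 360) = 290.957°.
290.957° > 90.668° ⇒ outside.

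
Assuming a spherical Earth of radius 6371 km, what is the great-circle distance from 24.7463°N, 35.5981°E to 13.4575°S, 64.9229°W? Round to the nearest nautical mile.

Δλ = -64.9229 − 35.5981 = -100.5210°.
Δφ = -13.4575 − 24.7463 = -38.2038°.
a = sin²(Δφ/2) + cos φ₁ · cos φ₂ · sin²(Δλ/2) = 0.629347.
c = 2·atan2(√a, √(1−a)) = 1.83247 rad → d = 6371·c ≈ 11674.64 km ≈ 6303.80 nmi.

6304 nmi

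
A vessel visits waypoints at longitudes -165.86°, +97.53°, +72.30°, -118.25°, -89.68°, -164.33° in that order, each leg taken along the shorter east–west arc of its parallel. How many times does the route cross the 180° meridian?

Leg 1: -165.86° → +97.53°, shortest Δλ = -96.61° (west) — crosses 180°.
Leg 2: +97.53° → +72.30°, shortest Δλ = -25.23° (west) — does not cross 180°.
Leg 3: +72.30° → -118.25°, shortest Δλ = 169.45° (east) — crosses 180°.
Leg 4: -118.25° → -89.68°, shortest Δλ = 28.57° (east) — does not cross 180°.
Leg 5: -89.68° → -164.33°, shortest Δλ = -74.65° (west) — does not cross 180°.
Total crossings: 2.

2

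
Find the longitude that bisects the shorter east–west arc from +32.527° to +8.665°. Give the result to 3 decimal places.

Signed shortest Δλ from +32.527° to +8.665° is -23.862°.
Midpoint longitude = +32.527° + (-23.862°)/2 = +32.527° − 11.931° = +20.596°.

+20.596°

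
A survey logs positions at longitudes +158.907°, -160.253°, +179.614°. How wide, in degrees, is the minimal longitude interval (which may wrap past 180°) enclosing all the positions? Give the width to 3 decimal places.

Sort the longitudes: -160.253°, +158.907°, +179.614°.
Eastward gaps between consecutive values (wrapping around): 319.160°, 20.707°, 20.133°.
Largest gap = 319.160° ⇒ minimal covering band is its complement: 360° − 319.160° = 40.840°.
Band runs from +158.907° eastward to -160.253°, crossing the antimeridian.

40.840°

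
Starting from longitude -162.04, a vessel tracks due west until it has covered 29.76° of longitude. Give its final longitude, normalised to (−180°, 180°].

+168.20°

Start at -162.04°; shift −29.76° → -191.80°.
-191.80° lies outside (−180°, 180°]; add 360° → +168.20°.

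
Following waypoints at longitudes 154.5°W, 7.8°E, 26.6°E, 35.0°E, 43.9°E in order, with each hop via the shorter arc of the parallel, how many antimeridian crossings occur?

0

Leg 1: -154.5° → +7.8°, shortest Δλ = 162.3° (east) — does not cross 180°.
Leg 2: +7.8° → +26.6°, shortest Δλ = 18.8° (east) — does not cross 180°.
Leg 3: +26.6° → +35.0°, shortest Δλ = 8.4° (east) — does not cross 180°.
Leg 4: +35.0° → +43.9°, shortest Δλ = 8.9° (east) — does not cross 180°.
Total crossings: 0.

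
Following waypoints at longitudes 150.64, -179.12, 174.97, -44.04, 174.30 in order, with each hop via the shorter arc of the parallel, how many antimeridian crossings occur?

Leg 1: +150.64° → -179.12°, shortest Δλ = 30.24° (east) — crosses 180°.
Leg 2: -179.12° → +174.97°, shortest Δλ = -5.91° (west) — crosses 180°.
Leg 3: +174.97° → -44.04°, shortest Δλ = 140.99° (east) — crosses 180°.
Leg 4: -44.04° → +174.30°, shortest Δλ = -141.66° (west) — crosses 180°.
Total crossings: 4.

4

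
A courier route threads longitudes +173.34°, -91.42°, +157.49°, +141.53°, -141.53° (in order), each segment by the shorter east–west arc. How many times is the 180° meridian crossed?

3

Leg 1: +173.34° → -91.42°, shortest Δλ = 95.24° (east) — crosses 180°.
Leg 2: -91.42° → +157.49°, shortest Δλ = -111.09° (west) — crosses 180°.
Leg 3: +157.49° → +141.53°, shortest Δλ = -15.96° (west) — does not cross 180°.
Leg 4: +141.53° → -141.53°, shortest Δλ = 76.94° (east) — crosses 180°.
Total crossings: 3.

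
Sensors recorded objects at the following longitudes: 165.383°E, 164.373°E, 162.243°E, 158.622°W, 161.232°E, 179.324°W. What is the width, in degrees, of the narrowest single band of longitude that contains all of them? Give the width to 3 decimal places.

Sort the longitudes: -179.324°, -158.622°, +161.232°, +162.243°, +164.373°, +165.383°.
Eastward gaps between consecutive values (wrapping around): 20.702°, 319.854°, 1.011°, 2.130°, 1.010°, 15.293°.
Largest gap = 319.854° ⇒ minimal covering band is its complement: 360° − 319.854° = 40.146°.
Band runs from +161.232° eastward to -158.622°, crossing the antimeridian.

40.146°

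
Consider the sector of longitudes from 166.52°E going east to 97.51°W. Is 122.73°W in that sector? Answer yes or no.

Yes

Band width going east from +166.52° to -97.51°: ((-97.51 − 166.52) mod 360) = 95.97°.
Offset of -122.73° east of the west edge: ((-122.73 − 166.52) mod 360) = 70.75°.
70.75° ≤ 95.97° ⇒ inside.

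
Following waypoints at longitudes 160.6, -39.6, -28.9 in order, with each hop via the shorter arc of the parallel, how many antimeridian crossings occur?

1

Leg 1: +160.6° → -39.6°, shortest Δλ = 159.8° (east) — crosses 180°.
Leg 2: -39.6° → -28.9°, shortest Δλ = 10.7° (east) — does not cross 180°.
Total crossings: 1.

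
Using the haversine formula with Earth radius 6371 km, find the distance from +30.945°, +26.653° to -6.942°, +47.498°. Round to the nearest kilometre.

4761 km

Δλ = 47.498 − 26.653 = 20.845°.
Δφ = -6.942 − 30.945 = -37.887°.
a = sin²(Δφ/2) + cos φ₁ · cos φ₂ · sin²(Δλ/2) = 0.133251.
c = 2·atan2(√a, √(1−a)) = 0.74734 rad → d = 6371·c ≈ 4761.32 km.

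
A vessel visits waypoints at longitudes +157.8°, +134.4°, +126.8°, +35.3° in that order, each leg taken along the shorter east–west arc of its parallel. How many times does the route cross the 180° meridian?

Leg 1: +157.8° → +134.4°, shortest Δλ = -23.4° (west) — does not cross 180°.
Leg 2: +134.4° → +126.8°, shortest Δλ = -7.6° (west) — does not cross 180°.
Leg 3: +126.8° → +35.3°, shortest Δλ = -91.5° (west) — does not cross 180°.
Total crossings: 0.

0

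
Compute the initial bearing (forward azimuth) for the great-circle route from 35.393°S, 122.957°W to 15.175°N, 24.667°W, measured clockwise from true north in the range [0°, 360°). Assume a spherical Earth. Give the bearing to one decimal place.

Δλ = -24.667 − -122.957 = 98.290°.
θ = atan2( sin Δλ · cos φ₂ , cos φ₁ · sin φ₂ − sin φ₁ · cos φ₂ · cos Δλ )
  = atan2(0.95505, 0.13280) = 82.084° → normalised to [0°, 360°): 82.084°.

82.1°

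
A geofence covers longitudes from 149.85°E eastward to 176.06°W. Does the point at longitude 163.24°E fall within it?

Yes

Band width going east from +149.85° to -176.06°: ((-176.06 − 149.85) mod 360) = 34.09°.
Offset of +163.24° east of the west edge: ((163.24 − 149.85) mod 360) = 13.39°.
13.39° ≤ 34.09° ⇒ inside.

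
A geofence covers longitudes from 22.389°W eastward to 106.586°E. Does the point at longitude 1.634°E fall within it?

Yes

Band width going east from -22.389° to +106.586°: ((106.586 − -22.389) mod 360) = 128.975°.
Offset of +1.634° east of the west edge: ((1.634 − -22.389) mod 360) = 24.023°.
24.023° ≤ 128.975° ⇒ inside.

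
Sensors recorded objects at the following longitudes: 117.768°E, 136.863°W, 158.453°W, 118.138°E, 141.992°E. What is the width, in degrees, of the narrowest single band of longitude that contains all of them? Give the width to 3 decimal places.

Sort the longitudes: -158.453°, -136.863°, +117.768°, +118.138°, +141.992°.
Eastward gaps between consecutive values (wrapping around): 21.590°, 254.631°, 0.370°, 23.854°, 59.555°.
Largest gap = 254.631° ⇒ minimal covering band is its complement: 360° − 254.631° = 105.369°.
Band runs from +117.768° eastward to -136.863°, crossing the antimeridian.

105.369°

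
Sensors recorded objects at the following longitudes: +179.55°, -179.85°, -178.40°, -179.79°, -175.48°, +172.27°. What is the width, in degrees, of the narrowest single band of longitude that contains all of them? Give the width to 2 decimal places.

12.25°

Sort the longitudes: -179.85°, -179.79°, -178.40°, -175.48°, +172.27°, +179.55°.
Eastward gaps between consecutive values (wrapping around): 0.06°, 1.39°, 2.92°, 347.75°, 7.28°, 0.60°.
Largest gap = 347.75° ⇒ minimal covering band is its complement: 360° − 347.75° = 12.25°.
Band runs from +172.27° eastward to -175.48°, crossing the antimeridian.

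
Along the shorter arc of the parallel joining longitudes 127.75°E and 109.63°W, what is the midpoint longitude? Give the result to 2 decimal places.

170.94°W

Signed shortest Δλ from +127.75° to -109.63° is +122.62°.
Midpoint longitude = +127.75° + (+122.62°)/2 = +127.75° + 61.31° = +189.06°.
Normalise into (−180°, 180°]: -170.94°.
(The naïve average (+127.75 + -109.63)/2 = 9.06° is on the wrong side of the globe.)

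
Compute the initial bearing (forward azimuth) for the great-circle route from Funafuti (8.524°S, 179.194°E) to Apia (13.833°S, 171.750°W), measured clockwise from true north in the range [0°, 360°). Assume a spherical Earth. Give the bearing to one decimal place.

121.7°

Δλ = -171.750 − 179.194 = -350.944°; wrapped into (−180°, 180°]: 9.056°.
θ = atan2( sin Δλ · cos φ₂ , cos φ₁ · sin φ₂ − sin φ₁ · cos φ₂ · cos Δλ )
  = atan2(0.15283, -0.09432) = 121.681° → normalised to [0°, 360°): 121.681°.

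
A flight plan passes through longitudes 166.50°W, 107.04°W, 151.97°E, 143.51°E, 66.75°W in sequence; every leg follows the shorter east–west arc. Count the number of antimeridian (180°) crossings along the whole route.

Leg 1: -166.50° → -107.04°, shortest Δλ = 59.46° (east) — does not cross 180°.
Leg 2: -107.04° → +151.97°, shortest Δλ = -100.99° (west) — crosses 180°.
Leg 3: +151.97° → +143.51°, shortest Δλ = -8.46° (west) — does not cross 180°.
Leg 4: +143.51° → -66.75°, shortest Δλ = 149.74° (east) — crosses 180°.
Total crossings: 2.

2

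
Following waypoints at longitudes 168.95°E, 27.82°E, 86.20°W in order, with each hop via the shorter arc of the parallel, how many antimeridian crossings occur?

Leg 1: +168.95° → +27.82°, shortest Δλ = -141.13° (west) — does not cross 180°.
Leg 2: +27.82° → -86.20°, shortest Δλ = -114.02° (west) — does not cross 180°.
Total crossings: 0.

0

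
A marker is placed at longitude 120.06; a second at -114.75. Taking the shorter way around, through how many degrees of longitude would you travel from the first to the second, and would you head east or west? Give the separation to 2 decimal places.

125.19° east

Raw difference: -114.75 − 120.06 = -234.81°.
Normalise into (−180°, 180°]: -234.81° + 360° = 125.19°.
Positive ⇒ the second point lies to the east; separation 125.19°.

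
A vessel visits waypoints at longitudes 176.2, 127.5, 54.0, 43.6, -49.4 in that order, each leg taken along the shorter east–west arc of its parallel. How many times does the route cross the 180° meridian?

0

Leg 1: +176.2° → +127.5°, shortest Δλ = -48.7° (west) — does not cross 180°.
Leg 2: +127.5° → +54.0°, shortest Δλ = -73.5° (west) — does not cross 180°.
Leg 3: +54.0° → +43.6°, shortest Δλ = -10.4° (west) — does not cross 180°.
Leg 4: +43.6° → -49.4°, shortest Δλ = -93.0° (west) — does not cross 180°.
Total crossings: 0.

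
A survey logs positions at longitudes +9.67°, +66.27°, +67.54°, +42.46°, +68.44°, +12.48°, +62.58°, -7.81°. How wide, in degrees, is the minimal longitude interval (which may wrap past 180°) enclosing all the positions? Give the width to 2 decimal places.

76.25°

Sort the longitudes: -7.81°, +9.67°, +12.48°, +42.46°, +62.58°, +66.27°, +67.54°, +68.44°.
Eastward gaps between consecutive values (wrapping around): 17.48°, 2.81°, 29.98°, 20.12°, 3.69°, 1.27°, 0.90°, 283.75°.
Largest gap = 283.75° ⇒ minimal covering band is its complement: 360° − 283.75° = 76.25°.
Band runs from -7.81° eastward to +68.44°.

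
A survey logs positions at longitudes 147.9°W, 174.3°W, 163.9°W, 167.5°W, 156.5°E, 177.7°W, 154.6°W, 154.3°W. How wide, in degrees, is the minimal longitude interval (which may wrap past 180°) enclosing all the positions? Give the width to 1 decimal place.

55.6°

Sort the longitudes: -177.7°, -174.3°, -167.5°, -163.9°, -154.6°, -154.3°, -147.9°, +156.5°.
Eastward gaps between consecutive values (wrapping around): 3.4°, 6.8°, 3.6°, 9.3°, 0.3°, 6.4°, 304.4°, 25.8°.
Largest gap = 304.4° ⇒ minimal covering band is its complement: 360° − 304.4° = 55.6°.
Band runs from +156.5° eastward to -147.9°, crossing the antimeridian.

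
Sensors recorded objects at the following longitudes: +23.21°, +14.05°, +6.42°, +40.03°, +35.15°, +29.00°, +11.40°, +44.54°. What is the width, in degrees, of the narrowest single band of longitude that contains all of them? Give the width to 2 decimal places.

38.12°

Sort the longitudes: +6.42°, +11.40°, +14.05°, +23.21°, +29.00°, +35.15°, +40.03°, +44.54°.
Eastward gaps between consecutive values (wrapping around): 4.98°, 2.65°, 9.16°, 5.79°, 6.15°, 4.88°, 4.51°, 321.88°.
Largest gap = 321.88° ⇒ minimal covering band is its complement: 360° − 321.88° = 38.12°.
Band runs from +6.42° eastward to +44.54°.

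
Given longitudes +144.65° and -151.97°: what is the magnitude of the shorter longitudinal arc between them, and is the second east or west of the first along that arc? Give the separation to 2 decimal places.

63.38° east

Raw difference: -151.97 − 144.65 = -296.62°.
Normalise into (−180°, 180°]: -296.62° + 360° = 63.38°.
Positive ⇒ the second point lies to the east; separation 63.38°.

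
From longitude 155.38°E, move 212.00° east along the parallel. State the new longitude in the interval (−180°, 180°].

Start at +155.38°; shift +212.00° → +367.38°.
+367.38° lies outside (−180°, 180°]; subtract 360° → +7.38°.

7.38°E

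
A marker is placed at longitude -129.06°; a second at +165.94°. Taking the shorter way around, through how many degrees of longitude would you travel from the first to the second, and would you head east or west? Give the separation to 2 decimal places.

65.00° west

Raw difference: 165.94 − -129.06 = 295.0°.
Normalise into (−180°, 180°]: 295.0° − 360° = -65.0°.
Negative ⇒ the second point lies to the west; separation 65.00°.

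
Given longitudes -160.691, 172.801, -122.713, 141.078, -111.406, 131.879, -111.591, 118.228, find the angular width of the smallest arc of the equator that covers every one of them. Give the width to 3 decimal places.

130.366°

Sort the longitudes: -160.691°, -122.713°, -111.591°, -111.406°, +118.228°, +131.879°, +141.078°, +172.801°.
Eastward gaps between consecutive values (wrapping around): 37.978°, 11.122°, 0.185°, 229.634°, 13.651°, 9.199°, 31.723°, 26.508°.
Largest gap = 229.634° ⇒ minimal covering band is its complement: 360° − 229.634° = 130.366°.
Band runs from +118.228° eastward to -111.406°, crossing the antimeridian.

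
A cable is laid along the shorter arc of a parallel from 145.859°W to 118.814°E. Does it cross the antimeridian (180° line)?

Naïve |118.814 − -145.859| = 264.673° > 180°, so the shorter arc goes the other way round — across 180°.
Signed shortest Δλ = ((118.814 − -145.859 + 180) mod 360) − 180 = -95.327°.
Going west by 95.327° from -145.859° passes through 180° before reaching +118.814°.

Yes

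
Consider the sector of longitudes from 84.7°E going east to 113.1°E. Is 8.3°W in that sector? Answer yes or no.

Band width going east from +84.7° to +113.1°: ((113.1 − 84.7) mod 360) = 28.4°.
Offset of -8.3° east of the west edge: ((-8.3 − 84.7) mod 360) = 267.0°.
267.0° > 28.4° ⇒ outside.

No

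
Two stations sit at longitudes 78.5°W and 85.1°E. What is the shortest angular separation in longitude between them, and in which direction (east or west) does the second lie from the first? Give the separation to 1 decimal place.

Raw difference: 85.1 − -78.5 = 163.6°.
Normalise into (−180°, 180°]: 163.6° stays 163.6°.
Positive ⇒ the second point lies to the east; separation 163.6°.

163.6° east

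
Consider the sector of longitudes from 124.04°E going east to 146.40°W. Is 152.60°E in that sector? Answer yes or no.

Yes

Band width going east from +124.04° to -146.40°: ((-146.40 − 124.04) mod 360) = 89.56°.
Offset of +152.60° east of the west edge: ((152.60 − 124.04) mod 360) = 28.56°.
28.56° ≤ 89.56° ⇒ inside.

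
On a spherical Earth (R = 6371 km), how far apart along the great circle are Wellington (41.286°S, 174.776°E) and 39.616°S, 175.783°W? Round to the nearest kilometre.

820 km

Δλ = -175.783 − 174.776 = -350.559°; wrapped into (−180°, 180°]: 9.441°.
Δφ = -39.616 − -41.286 = 1.670°.
a = sin²(Δφ/2) + cos φ₁ · cos φ₂ · sin²(Δλ/2) = 0.004133.
c = 2·atan2(√a, √(1−a)) = 0.12866 rad → d = 6371·c ≈ 819.69 km.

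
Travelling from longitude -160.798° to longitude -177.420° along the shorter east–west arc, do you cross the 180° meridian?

Signed shortest Δλ = ((-177.420 − -160.798 + 180) mod 360) − 180 = -16.622°.
Going west by 16.622° from -160.798° reaches -177.420° without touching 180°.

No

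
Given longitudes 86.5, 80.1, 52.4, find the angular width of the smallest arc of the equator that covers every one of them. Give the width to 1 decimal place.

34.1°

Sort the longitudes: +52.4°, +80.1°, +86.5°.
Eastward gaps between consecutive values (wrapping around): 27.7°, 6.4°, 325.9°.
Largest gap = 325.9° ⇒ minimal covering band is its complement: 360° − 325.9° = 34.1°.
Band runs from +52.4° eastward to +86.5°.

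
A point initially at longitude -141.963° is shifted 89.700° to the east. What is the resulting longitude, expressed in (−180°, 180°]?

-52.263°

Start at -141.963°; shift +89.700° → -52.263°.
-52.263° already lies in (−180°, 180°].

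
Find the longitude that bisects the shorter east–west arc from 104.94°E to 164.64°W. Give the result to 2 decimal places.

150.15°E

Signed shortest Δλ from +104.94° to -164.64° is +90.42°.
Midpoint longitude = +104.94° + (+90.42°)/2 = +104.94° + 45.21° = +150.15°.
(The naïve average (+104.94 + -164.64)/2 = -29.85° is on the wrong side of the globe.)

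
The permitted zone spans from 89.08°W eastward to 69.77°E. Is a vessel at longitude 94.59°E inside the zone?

Band width going east from -89.08° to +69.77°: ((69.77 − -89.08) mod 360) = 158.85°.
Offset of +94.59° east of the west edge: ((94.59 − -89.08) mod 360) = 183.67°.
183.67° > 158.85° ⇒ outside.

No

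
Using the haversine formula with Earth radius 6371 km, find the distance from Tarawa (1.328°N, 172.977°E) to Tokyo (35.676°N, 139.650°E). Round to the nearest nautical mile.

2774 nmi

Δλ = 139.650 − 172.977 = -33.327°.
Δφ = 35.676 − 1.328 = 34.348°.
a = sin²(Δφ/2) + cos φ₁ · cos φ₂ · sin²(Δλ/2) = 0.153963.
c = 2·atan2(√a, √(1−a)) = 0.80644 rad → d = 6371·c ≈ 5137.82 km ≈ 2774.20 nmi.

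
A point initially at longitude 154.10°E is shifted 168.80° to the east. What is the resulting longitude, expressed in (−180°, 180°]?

Start at +154.10°; shift +168.80° → +322.90°.
+322.90° lies outside (−180°, 180°]; subtract 360° → -37.10°.

37.10°W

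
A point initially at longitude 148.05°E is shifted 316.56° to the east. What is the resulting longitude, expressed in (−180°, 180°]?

104.61°E

Start at +148.05°; shift +316.56° → +464.61°.
+464.61° lies outside (−180°, 180°]; subtract 360° → +104.61°.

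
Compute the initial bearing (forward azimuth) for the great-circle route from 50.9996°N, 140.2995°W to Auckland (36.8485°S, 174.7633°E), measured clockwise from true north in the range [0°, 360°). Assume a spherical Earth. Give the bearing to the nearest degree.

Δλ = 174.7633 − -140.2995 = 315.0628°; wrapped into (−180°, 180°]: -44.9372°.
θ = atan2( sin Δλ · cos φ₂ , cos φ₁ · sin φ₂ − sin φ₁ · cos φ₂ · cos Δλ )
  = atan2(-0.56522, -0.81763) = -145.344° → normalised to [0°, 360°): 214.656°.

215°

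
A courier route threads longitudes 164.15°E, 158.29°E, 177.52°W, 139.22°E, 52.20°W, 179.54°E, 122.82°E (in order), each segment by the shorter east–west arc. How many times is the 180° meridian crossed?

Leg 1: +164.15° → +158.29°, shortest Δλ = -5.86° (west) — does not cross 180°.
Leg 2: +158.29° → -177.52°, shortest Δλ = 24.19° (east) — crosses 180°.
Leg 3: -177.52° → +139.22°, shortest Δλ = -43.26° (west) — crosses 180°.
Leg 4: +139.22° → -52.20°, shortest Δλ = 168.58° (east) — crosses 180°.
Leg 5: -52.20° → +179.54°, shortest Δλ = -128.26° (west) — crosses 180°.
Leg 6: +179.54° → +122.82°, shortest Δλ = -56.72° (west) — does not cross 180°.
Total crossings: 4.

4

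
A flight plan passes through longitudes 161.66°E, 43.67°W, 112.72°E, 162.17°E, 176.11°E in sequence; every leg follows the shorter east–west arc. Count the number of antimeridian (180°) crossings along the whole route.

1

Leg 1: +161.66° → -43.67°, shortest Δλ = 154.67° (east) — crosses 180°.
Leg 2: -43.67° → +112.72°, shortest Δλ = 156.39° (east) — does not cross 180°.
Leg 3: +112.72° → +162.17°, shortest Δλ = 49.45° (east) — does not cross 180°.
Leg 4: +162.17° → +176.11°, shortest Δλ = 13.94° (east) — does not cross 180°.
Total crossings: 1.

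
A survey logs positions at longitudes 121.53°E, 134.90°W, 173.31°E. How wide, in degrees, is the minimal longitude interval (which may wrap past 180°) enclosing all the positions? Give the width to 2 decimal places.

103.57°

Sort the longitudes: -134.90°, +121.53°, +173.31°.
Eastward gaps between consecutive values (wrapping around): 256.43°, 51.78°, 51.79°.
Largest gap = 256.43° ⇒ minimal covering band is its complement: 360° − 256.43° = 103.57°.
Band runs from +121.53° eastward to -134.90°, crossing the antimeridian.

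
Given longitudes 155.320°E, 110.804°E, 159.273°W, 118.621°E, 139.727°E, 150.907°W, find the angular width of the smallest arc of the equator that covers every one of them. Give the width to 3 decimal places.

Sort the longitudes: -159.273°, -150.907°, +110.804°, +118.621°, +139.727°, +155.320°.
Eastward gaps between consecutive values (wrapping around): 8.366°, 261.711°, 7.817°, 21.106°, 15.593°, 45.407°.
Largest gap = 261.711° ⇒ minimal covering band is its complement: 360° − 261.711° = 98.289°.
Band runs from +110.804° eastward to -150.907°, crossing the antimeridian.

98.289°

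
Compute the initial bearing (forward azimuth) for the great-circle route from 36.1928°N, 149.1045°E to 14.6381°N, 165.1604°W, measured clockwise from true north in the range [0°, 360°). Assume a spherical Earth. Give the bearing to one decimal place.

105.7°

Δλ = -165.1604 − 149.1045 = -314.2649°; wrapped into (−180°, 180°]: 45.7351°.
θ = atan2( sin Δλ · cos φ₂ , cos φ₁ · sin φ₂ − sin φ₁ · cos φ₂ · cos Δλ )
  = atan2(0.69288, -0.19483) = 105.706° → normalised to [0°, 360°): 105.706°.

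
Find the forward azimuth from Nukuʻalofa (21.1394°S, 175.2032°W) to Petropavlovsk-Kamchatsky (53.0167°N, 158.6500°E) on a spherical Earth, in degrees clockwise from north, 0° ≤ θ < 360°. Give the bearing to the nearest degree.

Δλ = 158.6500 − -175.2032 = 333.8532°; wrapped into (−180°, 180°]: -26.1468°.
θ = atan2( sin Δλ · cos φ₂ , cos φ₁ · sin φ₂ − sin φ₁ · cos φ₂ · cos Δλ )
  = atan2(-0.26510, 0.93981) = -15.753° → normalised to [0°, 360°): 344.247°.

344°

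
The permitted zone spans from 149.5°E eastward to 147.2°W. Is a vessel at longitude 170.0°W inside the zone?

Band width going east from +149.5° to -147.2°: ((-147.2 − 149.5) mod 360) = 63.3°.
Offset of -170.0° east of the west edge: ((-170.0 − 149.5) mod 360) = 40.5°.
40.5° ≤ 63.3° ⇒ inside.

Yes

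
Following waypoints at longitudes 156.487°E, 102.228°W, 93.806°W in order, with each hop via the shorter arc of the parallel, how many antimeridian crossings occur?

Leg 1: +156.487° → -102.228°, shortest Δλ = 101.285° (east) — crosses 180°.
Leg 2: -102.228° → -93.806°, shortest Δλ = 8.422° (east) — does not cross 180°.
Total crossings: 1.

1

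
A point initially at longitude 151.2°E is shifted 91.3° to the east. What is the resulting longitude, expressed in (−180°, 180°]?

117.5°W

Start at +151.2°; shift +91.3° → +242.5°.
+242.5° lies outside (−180°, 180°]; subtract 360° → -117.5°.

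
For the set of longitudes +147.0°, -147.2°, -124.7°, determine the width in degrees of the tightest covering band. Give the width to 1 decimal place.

Sort the longitudes: -147.2°, -124.7°, +147.0°.
Eastward gaps between consecutive values (wrapping around): 22.5°, 271.7°, 65.8°.
Largest gap = 271.7° ⇒ minimal covering band is its complement: 360° − 271.7° = 88.3°.
Band runs from +147.0° eastward to -124.7°, crossing the antimeridian.

88.3°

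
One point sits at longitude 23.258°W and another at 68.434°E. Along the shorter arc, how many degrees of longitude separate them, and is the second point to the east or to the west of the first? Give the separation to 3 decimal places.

Raw difference: 68.434 − -23.258 = 91.692°.
Normalise into (−180°, 180°]: 91.692° stays 91.692°.
Positive ⇒ the second point lies to the east; separation 91.692°.

91.692° east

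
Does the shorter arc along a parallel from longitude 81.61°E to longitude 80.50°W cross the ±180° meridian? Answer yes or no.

No

Signed shortest Δλ = ((-80.50 − 81.61 + 180) mod 360) − 180 = -162.11°.
Going west by 162.11° from +81.61° reaches -80.50° without touching 180°.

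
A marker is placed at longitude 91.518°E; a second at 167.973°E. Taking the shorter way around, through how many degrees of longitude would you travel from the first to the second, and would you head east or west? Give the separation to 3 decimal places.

Raw difference: 167.973 − 91.518 = 76.455°.
Normalise into (−180°, 180°]: 76.455° stays 76.455°.
Positive ⇒ the second point lies to the east; separation 76.455°.

76.455° east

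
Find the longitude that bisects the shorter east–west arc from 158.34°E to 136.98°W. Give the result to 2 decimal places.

Signed shortest Δλ from +158.34° to -136.98° is +64.68°.
Midpoint longitude = +158.34° + (+64.68°)/2 = +158.34° + 32.34° = +190.68°.
Normalise into (−180°, 180°]: -169.32°.
(The naïve average (+158.34 + -136.98)/2 = 10.68° is on the wrong side of the globe.)

169.32°W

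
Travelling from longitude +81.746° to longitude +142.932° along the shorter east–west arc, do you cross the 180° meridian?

Signed shortest Δλ = ((142.932 − 81.746 + 180) mod 360) − 180 = 61.186°.
Going east by 61.186° from +81.746° reaches +142.932° without touching 180°.

No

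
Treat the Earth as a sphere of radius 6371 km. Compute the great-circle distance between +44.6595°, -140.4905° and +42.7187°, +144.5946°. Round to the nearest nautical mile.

Δλ = 144.5946 − -140.4905 = 285.0851°; wrapped into (−180°, 180°]: -74.9149°.
Δφ = 42.7187 − 44.6595 = -1.9408°.
a = sin²(Δφ/2) + cos φ₁ · cos φ₂ · sin²(Δλ/2) = 0.193577.
c = 2·atan2(√a, √(1−a)) = 0.91114 rad → d = 6371·c ≈ 5804.87 km ≈ 3134.38 nmi.

3134 nmi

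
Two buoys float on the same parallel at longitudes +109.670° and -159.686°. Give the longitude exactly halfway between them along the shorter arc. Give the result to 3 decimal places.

+154.992°

Signed shortest Δλ from +109.670° to -159.686° is +90.644°.
Midpoint longitude = +109.670° + (+90.644°)/2 = +109.670° + 45.322° = +154.992°.
(The naïve average (+109.670 + -159.686)/2 = -25.008° is on the wrong side of the globe.)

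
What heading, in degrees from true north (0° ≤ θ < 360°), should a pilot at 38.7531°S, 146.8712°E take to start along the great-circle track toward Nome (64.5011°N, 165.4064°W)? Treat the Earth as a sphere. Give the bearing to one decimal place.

19.8°

Δλ = -165.4064 − 146.8712 = -312.2776°; wrapped into (−180°, 180°]: 47.7224°.
θ = atan2( sin Δλ · cos φ₂ , cos φ₁ · sin φ₂ − sin φ₁ · cos φ₂ · cos Δλ )
  = atan2(0.31852, 0.88517) = 19.791° → normalised to [0°, 360°): 19.791°.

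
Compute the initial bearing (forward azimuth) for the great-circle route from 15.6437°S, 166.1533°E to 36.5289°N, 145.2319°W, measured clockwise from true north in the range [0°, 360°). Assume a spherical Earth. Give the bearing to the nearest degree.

40°

Δλ = -145.2319 − 166.1533 = -311.3852°; wrapped into (−180°, 180°]: 48.6148°.
θ = atan2( sin Δλ · cos φ₂ , cos φ₁ · sin φ₂ − sin φ₁ · cos φ₂ · cos Δλ )
  = atan2(0.60289, 0.71643) = 40.081° → normalised to [0°, 360°): 40.081°.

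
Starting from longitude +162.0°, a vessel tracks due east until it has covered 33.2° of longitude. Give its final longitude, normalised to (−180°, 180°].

Start at +162.0°; shift +33.2° → +195.2°.
+195.2° lies outside (−180°, 180°]; subtract 360° → -164.8°.

-164.8°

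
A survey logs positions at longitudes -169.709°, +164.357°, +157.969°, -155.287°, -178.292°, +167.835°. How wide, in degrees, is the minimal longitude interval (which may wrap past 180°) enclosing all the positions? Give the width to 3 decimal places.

46.744°

Sort the longitudes: -178.292°, -169.709°, -155.287°, +157.969°, +164.357°, +167.835°.
Eastward gaps between consecutive values (wrapping around): 8.583°, 14.422°, 313.256°, 6.388°, 3.478°, 13.873°.
Largest gap = 313.256° ⇒ minimal covering band is its complement: 360° − 313.256° = 46.744°.
Band runs from +157.969° eastward to -155.287°, crossing the antimeridian.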